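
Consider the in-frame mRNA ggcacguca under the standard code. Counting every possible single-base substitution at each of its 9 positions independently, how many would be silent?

Codon 1 (GGC, Gly): 3 synonymous substitutions.
Codon 2 (ACG, Thr): 3 synonymous substitutions.
Codon 3 (UCA, Ser): 3 synonymous substitutions.
Total: 3 + 3 + 3 = 9.

9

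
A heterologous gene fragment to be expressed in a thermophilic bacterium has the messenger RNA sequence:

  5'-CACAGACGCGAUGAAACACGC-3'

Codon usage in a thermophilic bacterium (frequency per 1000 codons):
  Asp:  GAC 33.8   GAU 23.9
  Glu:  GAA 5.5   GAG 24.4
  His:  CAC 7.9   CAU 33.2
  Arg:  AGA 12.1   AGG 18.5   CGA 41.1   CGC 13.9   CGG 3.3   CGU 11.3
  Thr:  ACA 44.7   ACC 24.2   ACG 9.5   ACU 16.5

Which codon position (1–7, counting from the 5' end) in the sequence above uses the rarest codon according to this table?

Codon 1 CAC (His): 7.9 per 1000.
Codon 2 AGA (Arg): 12.1 per 1000.
Codon 3 CGC (Arg): 13.9 per 1000.
Codon 4 GAU (Asp): 23.9 per 1000.
Codon 5 GAA (Glu): 5.5 per 1000.
Codon 6 ACA (Thr): 44.7 per 1000.
Codon 7 CGC (Arg): 13.9 per 1000.
Lowest frequency is 5.5 at codon 5.

5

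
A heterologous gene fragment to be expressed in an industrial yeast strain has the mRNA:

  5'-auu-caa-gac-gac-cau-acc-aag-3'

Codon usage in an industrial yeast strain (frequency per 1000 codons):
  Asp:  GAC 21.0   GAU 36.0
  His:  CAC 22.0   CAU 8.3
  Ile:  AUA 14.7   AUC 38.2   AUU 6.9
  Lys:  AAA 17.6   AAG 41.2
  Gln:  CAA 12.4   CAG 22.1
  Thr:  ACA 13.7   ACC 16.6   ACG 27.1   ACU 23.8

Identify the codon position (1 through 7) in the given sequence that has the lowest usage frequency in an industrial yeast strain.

1

Codon 1 AUU (Ile): 6.9 per 1000.
Codon 2 CAA (Gln): 12.4 per 1000.
Codon 3 GAC (Asp): 21.0 per 1000.
Codon 4 GAC (Asp): 21.0 per 1000.
Codon 5 CAU (His): 8.3 per 1000.
Codon 6 ACC (Thr): 16.6 per 1000.
Codon 7 AAG (Lys): 41.2 per 1000.
Lowest frequency is 6.9 at codon 1.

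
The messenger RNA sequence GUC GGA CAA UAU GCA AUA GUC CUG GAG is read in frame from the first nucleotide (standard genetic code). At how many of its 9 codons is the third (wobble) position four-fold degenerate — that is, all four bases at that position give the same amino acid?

5

Codon 1 GUC (Val): third position 4-fold.
Codon 2 GGA (Gly): third position 4-fold.
Codon 3 CAA (Gln): third position 2-fold.
Codon 4 UAU (Tyr): third position 2-fold.
Codon 5 GCA (Ala): third position 4-fold.
Codon 6 AUA (Ile): third position 3-fold.
Codon 7 GUC (Val): third position 4-fold.
Codon 8 CUG (Leu): third position 4-fold.
Codon 9 GAG (Glu): third position 2-fold.
Four-fold degenerate third positions: 5.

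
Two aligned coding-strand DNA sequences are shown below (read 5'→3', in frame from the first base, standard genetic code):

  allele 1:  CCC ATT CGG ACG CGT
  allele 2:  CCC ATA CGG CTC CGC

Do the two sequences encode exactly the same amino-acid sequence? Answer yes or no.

Codon 1: CCC Pro / CCC Pro — identical.
Codon 2: ATT Ile / ATA Ile — synonymous.
Codon 3: CGG Arg / CGG Arg — identical.
Codon 4: ACG Thr / CTC Leu — nonsynonymous.
Codon 5: CGT Arg / CGC Arg — synonymous.
Nonsynonymous differences: 1 → different protein.

no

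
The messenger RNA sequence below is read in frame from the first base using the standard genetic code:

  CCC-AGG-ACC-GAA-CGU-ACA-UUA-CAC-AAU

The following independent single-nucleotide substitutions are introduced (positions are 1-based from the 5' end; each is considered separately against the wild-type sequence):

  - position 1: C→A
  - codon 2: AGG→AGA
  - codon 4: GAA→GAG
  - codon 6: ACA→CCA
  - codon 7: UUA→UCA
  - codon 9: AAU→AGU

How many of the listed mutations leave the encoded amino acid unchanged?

2

Codon 1: CCC (Pro) → ACC (Thr) — missense.
Codon 2: AGG (Arg) → AGA (Arg) — synonymous.
Codon 4: GAA (Glu) → GAG (Glu) — synonymous.
Codon 6: ACA (Thr) → CCA (Pro) — missense.
Codon 7: UUA (Leu) → UCA (Ser) — missense.
Codon 9: AAU (Asn) → AGU (Ser) — missense.
Synonymous: 2 of 6.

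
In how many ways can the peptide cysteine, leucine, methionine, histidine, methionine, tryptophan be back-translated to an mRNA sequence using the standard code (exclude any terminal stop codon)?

24

Cys: 2 codons.
Leu: 6 codons.
Met: 1 codon.
His: 2 codons.
Met: 1 codon.
Trp: 1 codon.
2 × 6 × 1 × 2 × 1 × 1 = 24.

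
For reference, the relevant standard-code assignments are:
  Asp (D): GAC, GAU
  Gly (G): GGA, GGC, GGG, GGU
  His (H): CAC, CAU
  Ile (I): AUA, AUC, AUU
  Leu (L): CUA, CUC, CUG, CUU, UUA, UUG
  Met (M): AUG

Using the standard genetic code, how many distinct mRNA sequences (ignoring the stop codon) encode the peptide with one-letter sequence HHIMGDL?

576

His: 2 codons.
His: 2 codons.
Ile: 3 codons.
Met: 1 codon.
Gly: 4 codons.
Asp: 2 codons.
Leu: 6 codons.
2 × 2 × 3 × 1 × 4 × 2 × 6 = 576.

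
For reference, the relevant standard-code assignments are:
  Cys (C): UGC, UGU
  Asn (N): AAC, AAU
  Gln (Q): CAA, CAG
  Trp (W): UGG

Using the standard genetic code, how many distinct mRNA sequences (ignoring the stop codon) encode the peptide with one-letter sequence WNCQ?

Trp: 1 codon.
Asn: 2 codons.
Cys: 2 codons.
Gln: 2 codons.
1 × 2 × 2 × 2 = 8.

8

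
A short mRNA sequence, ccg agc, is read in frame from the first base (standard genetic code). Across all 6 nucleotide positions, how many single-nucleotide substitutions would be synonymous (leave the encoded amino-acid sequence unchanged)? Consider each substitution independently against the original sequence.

4

Codon 1 (CCG, Pro): 3 synonymous substitutions.
Codon 2 (AGC, Ser): 1 synonymous substitution.
Total: 3 + 1 = 4.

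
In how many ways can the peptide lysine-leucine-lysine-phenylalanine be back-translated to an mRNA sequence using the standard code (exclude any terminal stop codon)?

Lys: 2 codons.
Leu: 6 codons.
Lys: 2 codons.
Phe: 2 codons.
2 × 6 × 2 × 2 = 48.

48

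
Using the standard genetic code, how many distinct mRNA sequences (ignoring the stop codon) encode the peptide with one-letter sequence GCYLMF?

Gly: 4 codons.
Cys: 2 codons.
Tyr: 2 codons.
Leu: 6 codons.
Met: 1 codon.
Phe: 2 codons.
4 × 2 × 2 × 6 × 1 × 2 = 192.

192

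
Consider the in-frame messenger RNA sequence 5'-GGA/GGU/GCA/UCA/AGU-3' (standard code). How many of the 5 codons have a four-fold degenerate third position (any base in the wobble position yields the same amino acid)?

Codon 1 GGA (Gly): third position 4-fold.
Codon 2 GGU (Gly): third position 4-fold.
Codon 3 GCA (Ala): third position 4-fold.
Codon 4 UCA (Ser): third position 4-fold.
Codon 5 AGU (Ser): third position 2-fold.
Four-fold degenerate third positions: 4.

4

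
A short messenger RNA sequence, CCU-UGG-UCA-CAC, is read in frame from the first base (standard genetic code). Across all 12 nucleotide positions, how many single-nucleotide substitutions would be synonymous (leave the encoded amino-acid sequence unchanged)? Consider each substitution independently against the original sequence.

7

Codon 1 (CCU, Pro): 3 synonymous substitutions.
Codon 2 (UGG, Trp): 0 synonymous substitutions.
Codon 3 (UCA, Ser): 3 synonymous substitutions.
Codon 4 (CAC, His): 1 synonymous substitution.
Total: 3 + 0 + 3 + 1 = 7.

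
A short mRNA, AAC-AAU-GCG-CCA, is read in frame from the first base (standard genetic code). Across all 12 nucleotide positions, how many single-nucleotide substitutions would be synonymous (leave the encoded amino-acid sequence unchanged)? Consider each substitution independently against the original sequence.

Codon 1 (AAC, Asn): 1 synonymous substitution.
Codon 2 (AAU, Asn): 1 synonymous substitution.
Codon 3 (GCG, Ala): 3 synonymous substitutions.
Codon 4 (CCA, Pro): 3 synonymous substitutions.
Total: 1 + 1 + 3 + 3 = 8.

8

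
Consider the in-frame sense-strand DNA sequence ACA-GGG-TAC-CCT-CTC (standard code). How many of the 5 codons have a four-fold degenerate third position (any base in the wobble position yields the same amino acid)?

Codon 1 ACA (Thr): third position 4-fold.
Codon 2 GGG (Gly): third position 4-fold.
Codon 3 TAC (Tyr): third position 2-fold.
Codon 4 CCT (Pro): third position 4-fold.
Codon 5 CTC (Leu): third position 4-fold.
Four-fold degenerate third positions: 4.

4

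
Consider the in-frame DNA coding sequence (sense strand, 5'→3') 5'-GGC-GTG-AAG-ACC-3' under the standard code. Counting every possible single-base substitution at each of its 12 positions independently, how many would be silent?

Codon 1 (GGC, Gly): 3 synonymous substitutions.
Codon 2 (GTG, Val): 3 synonymous substitutions.
Codon 3 (AAG, Lys): 1 synonymous substitution.
Codon 4 (ACC, Thr): 3 synonymous substitutions.
Total: 3 + 3 + 1 + 3 = 10.

10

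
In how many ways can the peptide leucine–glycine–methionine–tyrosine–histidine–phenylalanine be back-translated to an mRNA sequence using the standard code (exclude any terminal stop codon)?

Leu: 6 codons.
Gly: 4 codons.
Met: 1 codon.
Tyr: 2 codons.
His: 2 codons.
Phe: 2 codons.
6 × 4 × 1 × 2 × 2 × 2 = 192.

192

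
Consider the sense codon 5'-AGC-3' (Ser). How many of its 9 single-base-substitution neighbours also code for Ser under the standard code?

Position 1: none → 0 synonymous.
Position 2: none → 0 synonymous.
Position 3: AGT → 1 synonymous.
Total: 0 + 0 + 1 = 1.

1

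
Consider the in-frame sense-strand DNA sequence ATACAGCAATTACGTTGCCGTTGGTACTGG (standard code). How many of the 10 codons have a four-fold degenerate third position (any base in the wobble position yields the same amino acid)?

Codon 1 ATA (Ile): third position 3-fold.
Codon 2 CAG (Gln): third position 2-fold.
Codon 3 CAA (Gln): third position 2-fold.
Codon 4 TTA (Leu): third position 2-fold.
Codon 5 CGT (Arg): third position 4-fold.
Codon 6 TGC (Cys): third position 2-fold.
Codon 7 CGT (Arg): third position 4-fold.
Codon 8 TGG (Trp): third position 1-fold.
Codon 9 TAC (Tyr): third position 2-fold.
Codon 10 TGG (Trp): third position 1-fold.
Four-fold degenerate third positions: 2.

2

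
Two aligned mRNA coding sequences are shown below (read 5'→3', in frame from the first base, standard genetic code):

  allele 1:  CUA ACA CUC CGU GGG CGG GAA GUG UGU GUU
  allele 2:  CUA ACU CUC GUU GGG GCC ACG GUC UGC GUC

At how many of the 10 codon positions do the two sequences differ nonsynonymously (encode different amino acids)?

3

Codon 1: CUA Leu / CUA Leu — identical.
Codon 2: ACA Thr / ACU Thr — synonymous.
Codon 3: CUC Leu / CUC Leu — identical.
Codon 4: CGU Arg / GUU Val — nonsynonymous.
Codon 5: GGG Gly / GGG Gly — identical.
Codon 6: CGG Arg / GCC Ala — nonsynonymous.
Codon 7: GAA Glu / ACG Thr — nonsynonymous.
Codon 8: GUG Val / GUC Val — synonymous.
Codon 9: UGU Cys / UGC Cys — synonymous.
Codon 10: GUU Val / GUC Val — synonymous.
Nonsynonymous differences: 3.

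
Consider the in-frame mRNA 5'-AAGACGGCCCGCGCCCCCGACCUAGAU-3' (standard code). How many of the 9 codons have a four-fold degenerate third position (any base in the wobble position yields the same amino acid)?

Codon 1 AAG (Lys): third position 2-fold.
Codon 2 ACG (Thr): third position 4-fold.
Codon 3 GCC (Ala): third position 4-fold.
Codon 4 CGC (Arg): third position 4-fold.
Codon 5 GCC (Ala): third position 4-fold.
Codon 6 CCC (Pro): third position 4-fold.
Codon 7 GAC (Asp): third position 2-fold.
Codon 8 CUA (Leu): third position 4-fold.
Codon 9 GAU (Asp): third position 2-fold.
Four-fold degenerate third positions: 6.

6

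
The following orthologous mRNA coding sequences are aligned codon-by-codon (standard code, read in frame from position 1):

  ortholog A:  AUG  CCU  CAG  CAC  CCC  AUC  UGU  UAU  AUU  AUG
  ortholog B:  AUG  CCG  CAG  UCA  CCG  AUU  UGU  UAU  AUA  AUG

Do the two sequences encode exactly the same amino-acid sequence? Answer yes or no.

Codon 1: AUG Met / AUG Met — identical.
Codon 2: CCU Pro / CCG Pro — synonymous.
Codon 3: CAG Gln / CAG Gln — identical.
Codon 4: CAC His / UCA Ser — nonsynonymous.
Codon 5: CCC Pro / CCG Pro — synonymous.
Codon 6: AUC Ile / AUU Ile — synonymous.
Codon 7: UGU Cys / UGU Cys — identical.
Codon 8: UAU Tyr / UAU Tyr — identical.
Codon 9: AUU Ile / AUA Ile — synonymous.
Codon 10: AUG Met / AUG Met — identical.
Nonsynonymous differences: 1 → different protein.

no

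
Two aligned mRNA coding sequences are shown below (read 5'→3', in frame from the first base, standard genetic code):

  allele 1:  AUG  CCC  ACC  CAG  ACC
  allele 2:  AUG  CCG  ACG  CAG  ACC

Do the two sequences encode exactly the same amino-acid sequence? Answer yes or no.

Codon 1: AUG Met / AUG Met — identical.
Codon 2: CCC Pro / CCG Pro — synonymous.
Codon 3: ACC Thr / ACG Thr — synonymous.
Codon 4: CAG Gln / CAG Gln — identical.
Codon 5: ACC Thr / ACC Thr — identical.
Nonsynonymous differences: 0 → same protein.

yes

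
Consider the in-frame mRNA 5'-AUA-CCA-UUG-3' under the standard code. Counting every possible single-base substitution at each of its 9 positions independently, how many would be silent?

Codon 1 (AUA, Ile): 2 synonymous substitutions.
Codon 2 (CCA, Pro): 3 synonymous substitutions.
Codon 3 (UUG, Leu): 2 synonymous substitutions.
Total: 2 + 3 + 2 = 7.

7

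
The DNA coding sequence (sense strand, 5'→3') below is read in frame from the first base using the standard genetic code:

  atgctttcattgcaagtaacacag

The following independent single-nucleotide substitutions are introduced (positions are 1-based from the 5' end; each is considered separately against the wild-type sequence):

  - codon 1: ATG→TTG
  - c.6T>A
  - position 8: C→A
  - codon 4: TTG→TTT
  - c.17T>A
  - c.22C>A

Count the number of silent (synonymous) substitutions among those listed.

Codon 1: ATG (Met) → TTG (Leu) — missense.
Codon 2: CTT (Leu) → CTA (Leu) — synonymous.
Codon 3: TCA (Ser) → TAA (Stop) — nonsense.
Codon 4: TTG (Leu) → TTT (Phe) — missense.
Codon 6: GTA (Val) → GAA (Glu) — missense.
Codon 8: CAG (Gln) → AAG (Lys) — missense.
Synonymous: 1 of 6.

1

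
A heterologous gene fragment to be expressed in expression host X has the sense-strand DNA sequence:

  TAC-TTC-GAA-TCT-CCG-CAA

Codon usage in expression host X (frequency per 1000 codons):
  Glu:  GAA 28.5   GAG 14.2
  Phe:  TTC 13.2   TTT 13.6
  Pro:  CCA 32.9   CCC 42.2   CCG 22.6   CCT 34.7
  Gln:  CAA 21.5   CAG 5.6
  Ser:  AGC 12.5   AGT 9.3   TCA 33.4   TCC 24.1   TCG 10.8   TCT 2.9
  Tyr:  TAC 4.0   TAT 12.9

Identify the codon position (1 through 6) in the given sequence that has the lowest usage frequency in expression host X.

Codon 1 TAC (Tyr): 4.0 per 1000.
Codon 2 TTC (Phe): 13.2 per 1000.
Codon 3 GAA (Glu): 28.5 per 1000.
Codon 4 TCT (Ser): 2.9 per 1000.
Codon 5 CCG (Pro): 22.6 per 1000.
Codon 6 CAA (Gln): 21.5 per 1000.
Lowest frequency is 2.9 at codon 4.

4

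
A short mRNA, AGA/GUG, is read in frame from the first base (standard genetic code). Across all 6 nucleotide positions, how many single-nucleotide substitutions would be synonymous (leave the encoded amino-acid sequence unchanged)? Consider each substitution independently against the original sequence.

5

Codon 1 (AGA, Arg): 2 synonymous substitutions.
Codon 2 (GUG, Val): 3 synonymous substitutions.
Total: 2 + 3 = 5.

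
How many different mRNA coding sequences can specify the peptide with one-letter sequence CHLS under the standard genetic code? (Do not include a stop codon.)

144

Cys: 2 codons.
His: 2 codons.
Leu: 6 codons.
Ser: 6 codons.
2 × 2 × 6 × 6 = 144.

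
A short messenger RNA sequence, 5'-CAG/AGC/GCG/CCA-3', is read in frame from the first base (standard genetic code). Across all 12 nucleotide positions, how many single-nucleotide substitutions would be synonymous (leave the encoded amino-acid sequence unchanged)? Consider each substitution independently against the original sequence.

8

Codon 1 (CAG, Gln): 1 synonymous substitution.
Codon 2 (AGC, Ser): 1 synonymous substitution.
Codon 3 (GCG, Ala): 3 synonymous substitutions.
Codon 4 (CCA, Pro): 3 synonymous substitutions.
Total: 1 + 1 + 3 + 3 = 8.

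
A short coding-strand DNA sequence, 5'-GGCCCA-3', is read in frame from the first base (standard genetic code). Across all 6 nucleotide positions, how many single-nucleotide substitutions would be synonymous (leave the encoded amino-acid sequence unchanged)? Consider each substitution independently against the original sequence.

Codon 1 (GGC, Gly): 3 synonymous substitutions.
Codon 2 (CCA, Pro): 3 synonymous substitutions.
Total: 3 + 3 = 6.

6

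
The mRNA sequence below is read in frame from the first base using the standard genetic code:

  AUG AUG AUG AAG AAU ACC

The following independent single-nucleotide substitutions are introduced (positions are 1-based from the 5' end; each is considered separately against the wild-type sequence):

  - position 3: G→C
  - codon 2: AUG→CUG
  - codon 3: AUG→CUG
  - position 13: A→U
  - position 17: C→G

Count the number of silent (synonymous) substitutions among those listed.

0

Codon 1: AUG (Met) → AUC (Ile) — missense.
Codon 2: AUG (Met) → CUG (Leu) — missense.
Codon 3: AUG (Met) → CUG (Leu) — missense.
Codon 5: AAU (Asn) → UAU (Tyr) — missense.
Codon 6: ACC (Thr) → AGC (Ser) — missense.
Synonymous: 0 of 5.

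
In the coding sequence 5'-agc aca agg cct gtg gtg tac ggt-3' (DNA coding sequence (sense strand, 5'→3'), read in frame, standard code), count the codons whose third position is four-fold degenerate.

5

Codon 1 AGC (Ser): third position 2-fold.
Codon 2 ACA (Thr): third position 4-fold.
Codon 3 AGG (Arg): third position 2-fold.
Codon 4 CCT (Pro): third position 4-fold.
Codon 5 GTG (Val): third position 4-fold.
Codon 6 GTG (Val): third position 4-fold.
Codon 7 TAC (Tyr): third position 2-fold.
Codon 8 GGT (Gly): third position 4-fold.
Four-fold degenerate third positions: 5.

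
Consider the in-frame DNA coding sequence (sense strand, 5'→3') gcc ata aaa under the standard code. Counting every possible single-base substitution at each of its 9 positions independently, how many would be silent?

6

Codon 1 (GCC, Ala): 3 synonymous substitutions.
Codon 2 (ATA, Ile): 2 synonymous substitutions.
Codon 3 (AAA, Lys): 1 synonymous substitution.
Total: 3 + 2 + 1 = 6.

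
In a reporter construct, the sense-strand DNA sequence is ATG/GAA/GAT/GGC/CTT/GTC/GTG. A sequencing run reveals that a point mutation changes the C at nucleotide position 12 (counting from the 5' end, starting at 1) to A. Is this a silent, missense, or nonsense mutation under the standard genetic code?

silent

Position 12 falls in codon 4: GGC → Gly.
After the substitution the codon is GGA → Gly.
Both encode Gly, so the change is synonymous.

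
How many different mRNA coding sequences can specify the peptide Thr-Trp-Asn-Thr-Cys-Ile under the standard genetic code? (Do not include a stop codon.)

192

Thr: 4 codons.
Trp: 1 codon.
Asn: 2 codons.
Thr: 4 codons.
Cys: 2 codons.
Ile: 3 codons.
4 × 1 × 2 × 4 × 2 × 3 = 192.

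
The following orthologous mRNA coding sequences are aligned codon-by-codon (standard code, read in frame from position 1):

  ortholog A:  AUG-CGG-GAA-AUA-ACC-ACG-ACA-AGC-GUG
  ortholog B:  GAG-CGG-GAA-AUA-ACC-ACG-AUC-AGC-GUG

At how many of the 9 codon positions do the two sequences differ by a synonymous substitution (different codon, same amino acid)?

Codon 1: AUG Met / GAG Glu — nonsynonymous.
Codon 2: CGG Arg / CGG Arg — identical.
Codon 3: GAA Glu / GAA Glu — identical.
Codon 4: AUA Ile / AUA Ile — identical.
Codon 5: ACC Thr / ACC Thr — identical.
Codon 6: ACG Thr / ACG Thr — identical.
Codon 7: ACA Thr / AUC Ile — nonsynonymous.
Codon 8: AGC Ser / AGC Ser — identical.
Codon 9: GUG Val / GUG Val — identical.
Synonymous differences: 0.

0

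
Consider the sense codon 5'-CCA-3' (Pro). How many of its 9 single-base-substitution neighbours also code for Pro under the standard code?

3

Position 1: none → 0 synonymous.
Position 2: none → 0 synonymous.
Position 3: CCU, CCC, CCG → 3 synonymous.
Total: 0 + 0 + 3 = 3.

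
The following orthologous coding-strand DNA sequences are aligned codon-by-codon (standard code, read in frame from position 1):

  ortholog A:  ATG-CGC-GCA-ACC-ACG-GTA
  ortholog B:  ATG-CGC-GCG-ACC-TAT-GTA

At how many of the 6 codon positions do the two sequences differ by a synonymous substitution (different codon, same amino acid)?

Codon 1: ATG Met / ATG Met — identical.
Codon 2: CGC Arg / CGC Arg — identical.
Codon 3: GCA Ala / GCG Ala — synonymous.
Codon 4: ACC Thr / ACC Thr — identical.
Codon 5: ACG Thr / TAT Tyr — nonsynonymous.
Codon 6: GTA Val / GTA Val — identical.
Synonymous differences: 1.

1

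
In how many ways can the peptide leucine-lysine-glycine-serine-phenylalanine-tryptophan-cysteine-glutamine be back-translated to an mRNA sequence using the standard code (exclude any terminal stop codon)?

Leu: 6 codons.
Lys: 2 codons.
Gly: 4 codons.
Ser: 6 codons.
Phe: 2 codons.
Trp: 1 codon.
Cys: 2 codons.
Gln: 2 codons.
6 × 2 × 4 × 6 × 2 × 1 × 2 × 2 = 2304.

2304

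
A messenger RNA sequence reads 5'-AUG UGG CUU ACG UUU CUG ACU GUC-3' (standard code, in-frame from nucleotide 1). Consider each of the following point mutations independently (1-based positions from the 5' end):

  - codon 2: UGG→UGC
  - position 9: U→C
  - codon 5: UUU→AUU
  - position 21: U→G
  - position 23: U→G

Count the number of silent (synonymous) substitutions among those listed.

Codon 2: UGG (Trp) → UGC (Cys) — missense.
Codon 3: CUU (Leu) → CUC (Leu) — synonymous.
Codon 5: UUU (Phe) → AUU (Ile) — missense.
Codon 7: ACU (Thr) → ACG (Thr) — synonymous.
Codon 8: GUC (Val) → GGC (Gly) — missense.
Synonymous: 2 of 5.

2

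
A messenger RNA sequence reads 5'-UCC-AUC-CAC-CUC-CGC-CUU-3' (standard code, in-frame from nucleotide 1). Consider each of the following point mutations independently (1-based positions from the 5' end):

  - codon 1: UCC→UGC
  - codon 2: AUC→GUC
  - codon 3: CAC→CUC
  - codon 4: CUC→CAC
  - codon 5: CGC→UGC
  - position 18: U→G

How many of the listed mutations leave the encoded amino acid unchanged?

Codon 1: UCC (Ser) → UGC (Cys) — missense.
Codon 2: AUC (Ile) → GUC (Val) — missense.
Codon 3: CAC (His) → CUC (Leu) — missense.
Codon 4: CUC (Leu) → CAC (His) — missense.
Codon 5: CGC (Arg) → UGC (Cys) — missense.
Codon 6: CUU (Leu) → CUG (Leu) — synonymous.
Synonymous: 1 of 6.

1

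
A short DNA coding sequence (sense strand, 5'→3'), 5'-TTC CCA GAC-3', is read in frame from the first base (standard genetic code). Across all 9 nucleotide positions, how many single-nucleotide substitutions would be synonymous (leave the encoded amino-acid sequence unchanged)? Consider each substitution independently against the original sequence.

Codon 1 (TTC, Phe): 1 synonymous substitution.
Codon 2 (CCA, Pro): 3 synonymous substitutions.
Codon 3 (GAC, Asp): 1 synonymous substitution.
Total: 1 + 3 + 1 = 5.

5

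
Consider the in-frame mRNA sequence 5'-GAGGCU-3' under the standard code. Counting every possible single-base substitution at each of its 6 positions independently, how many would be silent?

Codon 1 (GAG, Glu): 1 synonymous substitution.
Codon 2 (GCU, Ala): 3 synonymous substitutions.
Total: 1 + 3 = 4.

4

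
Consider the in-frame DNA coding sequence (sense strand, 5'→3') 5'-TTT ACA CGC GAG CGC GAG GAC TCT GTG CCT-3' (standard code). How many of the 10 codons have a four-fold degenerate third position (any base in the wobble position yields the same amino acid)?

Codon 1 TTT (Phe): third position 2-fold.
Codon 2 ACA (Thr): third position 4-fold.
Codon 3 CGC (Arg): third position 4-fold.
Codon 4 GAG (Glu): third position 2-fold.
Codon 5 CGC (Arg): third position 4-fold.
Codon 6 GAG (Glu): third position 2-fold.
Codon 7 GAC (Asp): third position 2-fold.
Codon 8 TCT (Ser): third position 4-fold.
Codon 9 GTG (Val): third position 4-fold.
Codon 10 CCT (Pro): third position 4-fold.
Four-fold degenerate third positions: 6.

6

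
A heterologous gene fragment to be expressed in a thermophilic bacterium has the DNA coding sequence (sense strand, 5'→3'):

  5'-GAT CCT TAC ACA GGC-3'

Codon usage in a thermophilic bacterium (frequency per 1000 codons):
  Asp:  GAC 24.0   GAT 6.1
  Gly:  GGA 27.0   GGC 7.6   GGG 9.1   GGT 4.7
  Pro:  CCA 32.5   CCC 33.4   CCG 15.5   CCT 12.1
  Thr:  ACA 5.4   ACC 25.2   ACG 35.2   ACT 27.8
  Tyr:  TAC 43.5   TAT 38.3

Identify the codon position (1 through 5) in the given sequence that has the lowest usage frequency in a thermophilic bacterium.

Codon 1 GAT (Asp): 6.1 per 1000.
Codon 2 CCT (Pro): 12.1 per 1000.
Codon 3 TAC (Tyr): 43.5 per 1000.
Codon 4 ACA (Thr): 5.4 per 1000.
Codon 5 GGC (Gly): 7.6 per 1000.
Lowest frequency is 5.4 at codon 4.

4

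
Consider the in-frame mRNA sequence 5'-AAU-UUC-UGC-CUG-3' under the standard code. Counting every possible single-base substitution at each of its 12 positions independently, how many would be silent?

7

Codon 1 (AAU, Asn): 1 synonymous substitution.
Codon 2 (UUC, Phe): 1 synonymous substitution.
Codon 3 (UGC, Cys): 1 synonymous substitution.
Codon 4 (CUG, Leu): 4 synonymous substitutions.
Total: 1 + 1 + 1 + 4 = 7.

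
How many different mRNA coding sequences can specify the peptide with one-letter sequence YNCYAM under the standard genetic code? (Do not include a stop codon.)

Tyr: 2 codons.
Asn: 2 codons.
Cys: 2 codons.
Tyr: 2 codons.
Ala: 4 codons.
Met: 1 codon.
2 × 2 × 2 × 2 × 4 × 1 = 64.

64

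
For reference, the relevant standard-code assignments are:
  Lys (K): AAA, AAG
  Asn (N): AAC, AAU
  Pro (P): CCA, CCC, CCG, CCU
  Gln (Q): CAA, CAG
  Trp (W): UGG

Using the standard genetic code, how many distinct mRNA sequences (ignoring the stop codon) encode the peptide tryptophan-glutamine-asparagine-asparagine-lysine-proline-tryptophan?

64

Trp: 1 codon.
Gln: 2 codons.
Asn: 2 codons.
Asn: 2 codons.
Lys: 2 codons.
Pro: 4 codons.
Trp: 1 codon.
1 × 2 × 2 × 2 × 2 × 4 × 1 = 64.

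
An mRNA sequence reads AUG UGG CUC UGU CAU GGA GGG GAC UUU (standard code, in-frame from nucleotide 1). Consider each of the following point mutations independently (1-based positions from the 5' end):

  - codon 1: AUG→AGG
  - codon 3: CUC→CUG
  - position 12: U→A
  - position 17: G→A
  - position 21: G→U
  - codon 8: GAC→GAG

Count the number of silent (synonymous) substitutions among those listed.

2

Codon 1: AUG (Met) → AGG (Arg) — missense.
Codon 3: CUC (Leu) → CUG (Leu) — synonymous.
Codon 4: UGU (Cys) → UGA (Stop) — nonsense.
Codon 6: GGA (Gly) → GAA (Glu) — missense.
Codon 7: GGG (Gly) → GGU (Gly) — synonymous.
Codon 8: GAC (Asp) → GAG (Glu) — missense.
Synonymous: 2 of 6.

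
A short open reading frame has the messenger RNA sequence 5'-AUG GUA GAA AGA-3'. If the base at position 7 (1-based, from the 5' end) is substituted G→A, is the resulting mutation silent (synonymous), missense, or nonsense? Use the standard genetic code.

missense

Position 7 falls in codon 3: GAA → Glu.
After the substitution the codon is AAA → Lys.
Glu ≠ Lys, so this is a missense mutation.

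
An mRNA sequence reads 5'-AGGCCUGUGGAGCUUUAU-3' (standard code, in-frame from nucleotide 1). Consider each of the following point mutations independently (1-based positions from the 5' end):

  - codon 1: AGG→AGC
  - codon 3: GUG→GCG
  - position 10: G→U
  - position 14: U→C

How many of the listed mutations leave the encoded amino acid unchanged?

Codon 1: AGG (Arg) → AGC (Ser) — missense.
Codon 3: GUG (Val) → GCG (Ala) — missense.
Codon 4: GAG (Glu) → UAG (Stop) — nonsense.
Codon 5: CUU (Leu) → CCU (Pro) — missense.
Synonymous: 0 of 4.

0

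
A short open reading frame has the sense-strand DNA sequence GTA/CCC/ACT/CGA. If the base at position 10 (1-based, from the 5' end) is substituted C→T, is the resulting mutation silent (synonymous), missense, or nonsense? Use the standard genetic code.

Position 10 falls in codon 4: CGA → Arg.
After the substitution the codon is TGA → Stop.
The new codon is a stop codon, so this is a nonsense mutation.

nonsense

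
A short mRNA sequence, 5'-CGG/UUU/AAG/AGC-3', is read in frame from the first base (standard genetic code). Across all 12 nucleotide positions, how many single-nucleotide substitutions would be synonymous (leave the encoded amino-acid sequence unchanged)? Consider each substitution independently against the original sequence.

Codon 1 (CGG, Arg): 4 synonymous substitutions.
Codon 2 (UUU, Phe): 1 synonymous substitution.
Codon 3 (AAG, Lys): 1 synonymous substitution.
Codon 4 (AGC, Ser): 1 synonymous substitution.
Total: 4 + 1 + 1 + 1 = 7.

7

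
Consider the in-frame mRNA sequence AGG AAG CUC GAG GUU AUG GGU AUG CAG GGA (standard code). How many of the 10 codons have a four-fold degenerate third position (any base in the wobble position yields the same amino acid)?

4

Codon 1 AGG (Arg): third position 2-fold.
Codon 2 AAG (Lys): third position 2-fold.
Codon 3 CUC (Leu): third position 4-fold.
Codon 4 GAG (Glu): third position 2-fold.
Codon 5 GUU (Val): third position 4-fold.
Codon 6 AUG (Met): third position 1-fold.
Codon 7 GGU (Gly): third position 4-fold.
Codon 8 AUG (Met): third position 1-fold.
Codon 9 CAG (Gln): third position 2-fold.
Codon 10 GGA (Gly): third position 4-fold.
Four-fold degenerate third positions: 4.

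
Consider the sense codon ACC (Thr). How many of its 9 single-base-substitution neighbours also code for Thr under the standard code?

3

Position 1: none → 0 synonymous.
Position 2: none → 0 synonymous.
Position 3: ACT, ACA, ACG → 3 synonymous.
Total: 0 + 0 + 3 = 3.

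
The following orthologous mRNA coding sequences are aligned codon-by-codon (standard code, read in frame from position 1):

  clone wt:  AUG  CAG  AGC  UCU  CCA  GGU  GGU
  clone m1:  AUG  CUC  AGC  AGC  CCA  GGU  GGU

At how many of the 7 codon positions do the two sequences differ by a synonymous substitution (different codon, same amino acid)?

Codon 1: AUG Met / AUG Met — identical.
Codon 2: CAG Gln / CUC Leu — nonsynonymous.
Codon 3: AGC Ser / AGC Ser — identical.
Codon 4: UCU Ser / AGC Ser — synonymous.
Codon 5: CCA Pro / CCA Pro — identical.
Codon 6: GGU Gly / GGU Gly — identical.
Codon 7: GGU Gly / GGU Gly — identical.
Synonymous differences: 1.

1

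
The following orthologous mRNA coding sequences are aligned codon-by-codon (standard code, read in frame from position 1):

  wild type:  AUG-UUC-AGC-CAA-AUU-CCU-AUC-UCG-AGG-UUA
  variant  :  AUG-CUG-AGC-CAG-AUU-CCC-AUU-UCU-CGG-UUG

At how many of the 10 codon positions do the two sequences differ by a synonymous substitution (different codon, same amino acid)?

Codon 1: AUG Met / AUG Met — identical.
Codon 2: UUC Phe / CUG Leu — nonsynonymous.
Codon 3: AGC Ser / AGC Ser — identical.
Codon 4: CAA Gln / CAG Gln — synonymous.
Codon 5: AUU Ile / AUU Ile — identical.
Codon 6: CCU Pro / CCC Pro — synonymous.
Codon 7: AUC Ile / AUU Ile — synonymous.
Codon 8: UCG Ser / UCU Ser — synonymous.
Codon 9: AGG Arg / CGG Arg — synonymous.
Codon 10: UUA Leu / UUG Leu — synonymous.
Synonymous differences: 6.

6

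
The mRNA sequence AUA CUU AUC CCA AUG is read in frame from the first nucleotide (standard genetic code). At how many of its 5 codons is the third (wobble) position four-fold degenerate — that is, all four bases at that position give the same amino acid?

Codon 1 AUA (Ile): third position 3-fold.
Codon 2 CUU (Leu): third position 4-fold.
Codon 3 AUC (Ile): third position 3-fold.
Codon 4 CCA (Pro): third position 4-fold.
Codon 5 AUG (Met): third position 1-fold.
Four-fold degenerate third positions: 2.

2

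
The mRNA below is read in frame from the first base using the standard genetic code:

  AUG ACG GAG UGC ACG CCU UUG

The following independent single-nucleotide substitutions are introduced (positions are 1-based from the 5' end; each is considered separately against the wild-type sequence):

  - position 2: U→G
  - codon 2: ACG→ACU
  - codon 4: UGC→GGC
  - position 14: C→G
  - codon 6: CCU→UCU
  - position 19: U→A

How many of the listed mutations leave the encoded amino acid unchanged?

1

Codon 1: AUG (Met) → AGG (Arg) — missense.
Codon 2: ACG (Thr) → ACU (Thr) — synonymous.
Codon 4: UGC (Cys) → GGC (Gly) — missense.
Codon 5: ACG (Thr) → AGG (Arg) — missense.
Codon 6: CCU (Pro) → UCU (Ser) — missense.
Codon 7: UUG (Leu) → AUG (Met) — missense.
Synonymous: 1 of 6.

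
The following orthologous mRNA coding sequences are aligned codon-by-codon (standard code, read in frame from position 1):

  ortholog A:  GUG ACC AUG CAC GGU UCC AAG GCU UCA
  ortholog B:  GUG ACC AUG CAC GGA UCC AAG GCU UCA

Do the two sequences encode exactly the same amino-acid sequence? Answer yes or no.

yes

Codon 1: GUG Val / GUG Val — identical.
Codon 2: ACC Thr / ACC Thr — identical.
Codon 3: AUG Met / AUG Met — identical.
Codon 4: CAC His / CAC His — identical.
Codon 5: GGU Gly / GGA Gly — synonymous.
Codon 6: UCC Ser / UCC Ser — identical.
Codon 7: AAG Lys / AAG Lys — identical.
Codon 8: GCU Ala / GCU Ala — identical.
Codon 9: UCA Ser / UCA Ser — identical.
Nonsynonymous differences: 0 → same protein.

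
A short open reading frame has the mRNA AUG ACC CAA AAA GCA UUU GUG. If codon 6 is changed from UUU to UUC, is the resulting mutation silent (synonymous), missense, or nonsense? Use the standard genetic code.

Position 18 falls in codon 6: UUU → Phe.
After the substitution the codon is UUC → Phe.
Both encode Phe, so the change is synonymous.

silent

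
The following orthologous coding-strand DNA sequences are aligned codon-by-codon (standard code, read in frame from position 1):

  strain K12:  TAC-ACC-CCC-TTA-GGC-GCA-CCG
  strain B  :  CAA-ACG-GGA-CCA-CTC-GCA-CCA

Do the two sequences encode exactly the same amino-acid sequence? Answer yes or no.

no

Codon 1: TAC Tyr / CAA Gln — nonsynonymous.
Codon 2: ACC Thr / ACG Thr — synonymous.
Codon 3: CCC Pro / GGA Gly — nonsynonymous.
Codon 4: TTA Leu / CCA Pro — nonsynonymous.
Codon 5: GGC Gly / CTC Leu — nonsynonymous.
Codon 6: GCA Ala / GCA Ala — identical.
Codon 7: CCG Pro / CCA Pro — synonymous.
Nonsynonymous differences: 4 → different protein.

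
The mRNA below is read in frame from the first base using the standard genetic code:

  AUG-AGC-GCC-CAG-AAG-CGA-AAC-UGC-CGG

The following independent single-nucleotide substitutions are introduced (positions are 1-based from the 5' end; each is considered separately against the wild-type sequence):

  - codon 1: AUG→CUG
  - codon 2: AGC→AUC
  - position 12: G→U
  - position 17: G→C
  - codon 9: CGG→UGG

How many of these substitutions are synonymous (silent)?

Codon 1: AUG (Met) → CUG (Leu) — missense.
Codon 2: AGC (Ser) → AUC (Ile) — missense.
Codon 4: CAG (Gln) → CAU (His) — missense.
Codon 6: CGA (Arg) → CCA (Pro) — missense.
Codon 9: CGG (Arg) → UGG (Trp) — missense.
Synonymous: 0 of 5.

0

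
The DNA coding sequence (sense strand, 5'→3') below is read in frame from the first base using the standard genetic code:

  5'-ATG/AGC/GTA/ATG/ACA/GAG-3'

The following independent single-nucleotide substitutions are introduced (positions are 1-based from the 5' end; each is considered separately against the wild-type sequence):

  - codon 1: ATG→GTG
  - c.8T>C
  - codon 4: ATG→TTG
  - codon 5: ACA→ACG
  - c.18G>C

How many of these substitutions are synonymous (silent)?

Codon 1: ATG (Met) → GTG (Val) — missense.
Codon 3: GTA (Val) → GCA (Ala) — missense.
Codon 4: ATG (Met) → TTG (Leu) — missense.
Codon 5: ACA (Thr) → ACG (Thr) — synonymous.
Codon 6: GAG (Glu) → GAC (Asp) — missense.
Synonymous: 1 of 5.

1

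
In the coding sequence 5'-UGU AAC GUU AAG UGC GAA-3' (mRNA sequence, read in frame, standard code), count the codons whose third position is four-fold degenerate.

1

Codon 1 UGU (Cys): third position 2-fold.
Codon 2 AAC (Asn): third position 2-fold.
Codon 3 GUU (Val): third position 4-fold.
Codon 4 AAG (Lys): third position 2-fold.
Codon 5 UGC (Cys): third position 2-fold.
Codon 6 GAA (Glu): third position 2-fold.
Four-fold degenerate third positions: 1.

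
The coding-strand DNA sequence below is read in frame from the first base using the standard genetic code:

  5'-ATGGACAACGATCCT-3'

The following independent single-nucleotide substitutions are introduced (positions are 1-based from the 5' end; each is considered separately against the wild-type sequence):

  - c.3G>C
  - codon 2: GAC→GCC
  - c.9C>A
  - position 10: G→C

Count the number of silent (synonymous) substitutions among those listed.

0

Codon 1: ATG (Met) → ATC (Ile) — missense.
Codon 2: GAC (Asp) → GCC (Ala) — missense.
Codon 3: AAC (Asn) → AAA (Lys) — missense.
Codon 4: GAT (Asp) → CAT (His) — missense.
Synonymous: 0 of 4.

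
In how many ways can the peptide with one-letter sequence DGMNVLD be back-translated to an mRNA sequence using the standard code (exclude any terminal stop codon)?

Asp: 2 codons.
Gly: 4 codons.
Met: 1 codon.
Asn: 2 codons.
Val: 4 codons.
Leu: 6 codons.
Asp: 2 codons.
2 × 4 × 1 × 2 × 4 × 6 × 2 = 768.

768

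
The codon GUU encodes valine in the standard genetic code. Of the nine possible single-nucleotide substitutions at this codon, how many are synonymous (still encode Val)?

3

Position 1: none → 0 synonymous.
Position 2: none → 0 synonymous.
Position 3: GUC, GUA, GUG → 3 synonymous.
Total: 0 + 0 + 3 = 3.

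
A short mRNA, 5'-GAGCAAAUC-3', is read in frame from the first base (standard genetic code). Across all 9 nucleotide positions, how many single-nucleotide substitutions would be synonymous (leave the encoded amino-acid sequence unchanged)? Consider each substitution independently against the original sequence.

4

Codon 1 (GAG, Glu): 1 synonymous substitution.
Codon 2 (CAA, Gln): 1 synonymous substitution.
Codon 3 (AUC, Ile): 2 synonymous substitutions.
Total: 1 + 1 + 2 = 4.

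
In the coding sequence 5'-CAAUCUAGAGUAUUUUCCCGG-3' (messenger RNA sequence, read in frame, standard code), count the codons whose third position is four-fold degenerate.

Codon 1 CAA (Gln): third position 2-fold.
Codon 2 UCU (Ser): third position 4-fold.
Codon 3 AGA (Arg): third position 2-fold.
Codon 4 GUA (Val): third position 4-fold.
Codon 5 UUU (Phe): third position 2-fold.
Codon 6 UCC (Ser): third position 4-fold.
Codon 7 CGG (Arg): third position 4-fold.
Four-fold degenerate third positions: 4.

4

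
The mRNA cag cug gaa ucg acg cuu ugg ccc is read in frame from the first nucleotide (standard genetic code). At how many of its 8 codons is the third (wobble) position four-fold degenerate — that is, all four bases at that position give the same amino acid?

Codon 1 CAG (Gln): third position 2-fold.
Codon 2 CUG (Leu): third position 4-fold.
Codon 3 GAA (Glu): third position 2-fold.
Codon 4 UCG (Ser): third position 4-fold.
Codon 5 ACG (Thr): third position 4-fold.
Codon 6 CUU (Leu): third position 4-fold.
Codon 7 UGG (Trp): third position 1-fold.
Codon 8 CCC (Pro): third position 4-fold.
Four-fold degenerate third positions: 5.

5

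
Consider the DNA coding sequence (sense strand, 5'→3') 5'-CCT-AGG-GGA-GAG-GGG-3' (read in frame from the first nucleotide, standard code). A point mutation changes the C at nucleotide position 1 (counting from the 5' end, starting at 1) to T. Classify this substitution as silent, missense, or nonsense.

missense

Position 1 falls in codon 1: CCT → Pro.
After the substitution the codon is TCT → Ser.
Pro ≠ Ser, so this is a missense mutation.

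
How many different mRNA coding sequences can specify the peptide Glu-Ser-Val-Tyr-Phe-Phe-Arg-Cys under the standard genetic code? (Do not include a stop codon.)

Glu: 2 codons.
Ser: 6 codons.
Val: 4 codons.
Tyr: 2 codons.
Phe: 2 codons.
Phe: 2 codons.
Arg: 6 codons.
Cys: 2 codons.
2 × 6 × 4 × 2 × 2 × 2 × 6 × 2 = 4608.

4608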